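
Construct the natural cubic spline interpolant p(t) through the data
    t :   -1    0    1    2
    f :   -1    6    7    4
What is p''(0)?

-8

Put M_i = p'' at the i-th knot. Here h = (1, 1, 1) and Δ = (7, 1, -3), so the interior equations h_(i-1)·M_(i-1) + 2(h_(i-1)+h_i)·M_i + h_i·M_(i+1) = 6(Δ_i − Δ_(i-1)) read
  1·M_0 + 4·M_1 + 1·M_2 = 6(Δ_1 - Δ_0) = -36
  1·M_1 + 4·M_2 + 1·M_3 = 6(Δ_2 - Δ_1) = -24
Natural end conditions: M_0 = M_3 = 0.
Forward elimination and back-substitution give M_0 = 0, M_1 = -8, M_2 = -4, M_3 = 0.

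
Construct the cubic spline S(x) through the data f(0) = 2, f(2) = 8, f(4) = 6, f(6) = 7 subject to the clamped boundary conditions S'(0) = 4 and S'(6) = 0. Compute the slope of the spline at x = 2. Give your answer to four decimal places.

Write M_i for S''(x_i). With h_i = 2, 2, 2 and divided differences Δ_i = 3, -1, 1/2, the continuity of S' gives the tridiagonal system
  2·M_0 + 8·M_1 + 2·M_2 = 6(Δ_1 - Δ_0) = -24
  2·M_1 + 8·M_2 + 2·M_3 = 6(Δ_2 - Δ_1) = 9
Clamped end conditions give two more equations: 2h_0·M_0 + h_0·M_1 = 6(Δ_0 - S'(0)) = -6 and h_2·M_2 + 2h_2·M_3 = 6(S'(6) - Δ_2) = -3.
Hence M_0 = 11/30, M_1 = -56/15, M_2 = 77/30, M_3 = -61/30.
On [2, 4], S'(x) = b_1 + 2c_1·(x - 2) + 3d_1·(x - 2)² with b_1 = Δ_1 - h_1(2M_1 + M_2)/6 = 19/30, c_1 = M_1/2 = -28/15, d_1 = (M_2 - M_1)/(6h_1) = 21/40. So S'(2) = 19/30.

0.6333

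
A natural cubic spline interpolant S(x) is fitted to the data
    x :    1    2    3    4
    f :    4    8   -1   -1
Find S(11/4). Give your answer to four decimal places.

1.1313

Let M_i = S''(x_i). Step sizes h_i = 1, 1, 1; slopes of the chords Δ_i = (y_(i+1) - y_i)/h_i = 4, -9, 0.
  1·M_0 + 4·M_1 + 1·M_2 = 6(Δ_1 - Δ_0) = -78
  1·M_1 + 4·M_2 + 1·M_3 = 6(Δ_2 - Δ_1) = 54
Natural end conditions: M_0 = M_3 = 0.
Forward elimination and back-substitution give M_0 = 0, M_1 = -122/5, M_2 = 98/5, M_3 = 0.
On [2, 3], S(x) = 8 - 62/15·(x - 2) - 61/5·(x - 2)² + 22/3·(x - 2)³.
With (x - 2) = 3/4: S(11/4) = 181/160.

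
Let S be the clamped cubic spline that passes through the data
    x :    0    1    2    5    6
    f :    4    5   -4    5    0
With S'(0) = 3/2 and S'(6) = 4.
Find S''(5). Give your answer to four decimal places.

-17.2895

Put σ_i = S'' at the i-th knot. Here h = (1, 1, 3, 1) and Δ = (1, -9, 3, -5), so the interior equations h_(i-1)·σ_(i-1) + 2(h_(i-1)+h_i)·σ_i + h_i·σ_(i+1) = 6(Δ_i − Δ_(i-1)) read
  1·σ_0 + 4·σ_1 + 1·σ_2 = 6(Δ_1 - Δ_0) = -60
  1·σ_1 + 8·σ_2 + 3·σ_3 = 6(Δ_2 - Δ_1) = 72
  3·σ_2 + 8·σ_3 + 1·σ_4 = 6(Δ_3 - Δ_2) = -48
Clamped end conditions give two more equations: 2h_0·σ_0 + h_0·σ_1 = 6(Δ_0 - S'(0)) = -3 and h_3·σ_3 + 2h_3·σ_4 = 6(S'(6) - Δ_3) = 54.
Forward elimination and back-substitution give σ_0 = 719/76, σ_1 = -833/38, σ_2 = 1385/76, σ_3 = -657/38, σ_4 = 2709/76.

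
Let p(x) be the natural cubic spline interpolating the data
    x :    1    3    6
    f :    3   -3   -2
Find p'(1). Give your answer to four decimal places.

With M_i denoting the second derivative at x_i, h_i = 2, 3, and Δ_i = (y_(i+1) − y_i)/h_i = -3, 1/3:
  2·M_0 + 10·M_1 + 3·M_2 = 6(Δ_1 - Δ_0) = 20
Natural end conditions: M_0 = M_2 = 0.
Forward elimination and back-substitution give M_0 = 0, M_1 = 2, M_2 = 0.
On [1, 3], p'(x) = b_0 + 2c_0·(x - 1) + 3d_0·(x - 1)² with b_0 = Δ_0 - h_0(2M_0 + M_1)/6 = -11/3, c_0 = M_0/2 = 0, d_0 = (M_1 - M_0)/(6h_0) = 1/6. So p'(1) = -11/3.

-3.6667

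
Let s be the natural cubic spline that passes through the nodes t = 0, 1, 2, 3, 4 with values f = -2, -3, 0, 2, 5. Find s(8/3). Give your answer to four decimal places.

1.3717

With M_i denoting the second derivative at x_i, h_i = 1, 1, 1, 1, and Δ_i = (y_(i+1) − y_i)/h_i = -1, 3, 2, 3:
  1·M_0 + 4·M_1 + 1·M_2 = 6(Δ_1 - Δ_0) = 24
  1·M_1 + 4·M_2 + 1·M_3 = 6(Δ_2 - Δ_1) = -6
  1·M_2 + 4·M_3 + 1·M_4 = 6(Δ_3 - Δ_2) = 6
Natural end conditions: M_0 = M_4 = 0.
Solving: M_0 = 0, M_1 = 195/28, M_2 = -27/7, M_3 = 69/28, M_4 = 0.
On [2, 3], s(t) = 0 + 23/8·(t - 2) - 27/14·(t - 2)² + 59/56·(t - 2)³.
With (t - 2) = 2/3: s(8/3) = 1037/756.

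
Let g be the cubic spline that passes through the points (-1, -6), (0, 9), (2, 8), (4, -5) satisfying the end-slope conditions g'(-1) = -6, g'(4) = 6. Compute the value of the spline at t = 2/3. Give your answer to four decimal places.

Write m_i for g''(x_i). With h_i = 1, 2, 2 and divided differences Δ_i = 15, -1/2, -13/2, the continuity of g' gives the tridiagonal system
  1·m_0 + 6·m_1 + 2·m_2 = 6(Δ_1 - Δ_0) = -93
  2·m_1 + 8·m_2 + 2·m_3 = 6(Δ_2 - Δ_1) = -36
Clamped end conditions give two more equations: 2h_0·m_0 + h_0·m_1 = 6(Δ_0 - g'(-1)) = 126 and h_2·m_2 + 2h_2·m_3 = 6(g'(4) - Δ_2) = 75.
Hence m_0 = 1764/23, m_1 = -630/23, m_2 = -123/46, m_3 = 462/23.
On [0, 2], g(t) = 9 + 429/23·t - 315/23·t² + 379/184·t³.
With t = 2/3: g(2/3) = 9910/621.

15.9581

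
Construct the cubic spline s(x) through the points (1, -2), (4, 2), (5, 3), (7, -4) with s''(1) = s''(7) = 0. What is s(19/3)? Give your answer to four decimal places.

Write m_i for s''(x_i). With h_i = 3, 1, 2 and divided differences Δ_i = 4/3, 1, -7/2, the continuity of s' gives the tridiagonal system
  3·m_0 + 8·m_1 + 1·m_2 = 6(Δ_1 - Δ_0) = -2
  1·m_1 + 6·m_2 + 2·m_3 = 6(Δ_2 - Δ_1) = -27
Natural end conditions: m_0 = m_3 = 0.
Solving: m_0 = 0, m_1 = 15/47, m_2 = -214/47, m_3 = 0.
On [5, 7], s(x) = 3 - 131/282·(x - 5) - 107/47·(x - 5)² + 107/282·(x - 5)³.
With (x - 5) = 4/3: s(19/3) = -2921/3807.

-0.7673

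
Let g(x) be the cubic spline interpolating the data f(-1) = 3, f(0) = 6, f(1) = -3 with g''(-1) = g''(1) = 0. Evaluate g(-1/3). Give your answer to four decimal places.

6.1111

Let M_i = g''(x_i). Step sizes h_i = 1, 1; slopes of the chords Δ_i = (y_(i+1) - y_i)/h_i = 3, -9.
  1·M_0 + 4·M_1 + 1·M_2 = 6(Δ_1 - Δ_0) = -72
Natural end conditions: M_0 = M_2 = 0.
Solving: M_0 = 0, M_1 = -18, M_2 = 0.
On [-1, 0], g(x) = 3 + 6·(x + 1) + 0·(x + 1)² - 3·(x + 1)³.
With (x + 1) = 2/3: g(-1/3) = 55/9.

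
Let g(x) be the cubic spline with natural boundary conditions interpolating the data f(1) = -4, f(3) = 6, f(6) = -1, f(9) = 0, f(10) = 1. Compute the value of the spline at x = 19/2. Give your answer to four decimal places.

0.5338

Let m_i = g''(x_i). Step sizes h_i = 2, 3, 3, 1; slopes of the chords Δ_i = (y_(i+1) - y_i)/h_i = 5, -7/3, 1/3, 1.
  2·m_0 + 10·m_1 + 3·m_2 = 6(Δ_1 - Δ_0) = -44
  3·m_1 + 12·m_2 + 3·m_3 = 6(Δ_2 - Δ_1) = 16
  3·m_2 + 8·m_3 + 1·m_4 = 6(Δ_3 - Δ_2) = 4
Natural end conditions: m_0 = m_4 = 0.
Solving: m_0 = 0, m_1 = -696/133, m_2 = 1108/399, m_3 = -72/133, m_4 = 0.
On [9, 10], g(x) = 0 + 157/133·(x - 9) - 36/133·(x - 9)² + 12/133·(x - 9)³.
With (x - 9) = 1/2: g(19/2) = 71/133.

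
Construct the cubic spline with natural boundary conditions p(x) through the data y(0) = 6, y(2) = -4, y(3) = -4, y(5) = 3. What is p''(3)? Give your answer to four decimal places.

2.7429

Put M_i = p'' at the i-th knot. Here h = (2, 1, 2) and Δ = (-5, 0, 7/2), so the interior equations h_(i-1)·M_(i-1) + 2(h_(i-1)+h_i)·M_i + h_i·M_(i+1) = 6(Δ_i − Δ_(i-1)) read
  2·M_0 + 6·M_1 + 1·M_2 = 6(Δ_1 - Δ_0) = 30
  1·M_1 + 6·M_2 + 2·M_3 = 6(Δ_2 - Δ_1) = 21
Natural end conditions: M_0 = M_3 = 0.
Hence M_0 = 0, M_1 = 159/35, M_2 = 96/35, M_3 = 0.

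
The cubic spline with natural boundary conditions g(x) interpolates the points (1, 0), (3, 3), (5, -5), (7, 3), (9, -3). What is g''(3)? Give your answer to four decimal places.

With m_i denoting the second derivative at x_i, h_i = 2, 2, 2, 2, and Δ_i = (y_(i+1) − y_i)/h_i = 3/2, -4, 4, -3:
  2·m_0 + 8·m_1 + 2·m_2 = 6(Δ_1 - Δ_0) = -33
  2·m_1 + 8·m_2 + 2·m_3 = 6(Δ_2 - Δ_1) = 48
  2·m_2 + 8·m_3 + 2·m_4 = 6(Δ_3 - Δ_2) = -42
Natural end conditions: m_0 = m_4 = 0.
Hence m_0 = 0, m_1 = -729/112, m_2 = 267/28, m_3 = -855/112, m_4 = 0.

-6.5089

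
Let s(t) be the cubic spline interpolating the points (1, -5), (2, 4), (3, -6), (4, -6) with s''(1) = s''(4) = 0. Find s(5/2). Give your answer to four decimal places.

Put M_i = s'' at the i-th knot. Here h = (1, 1, 1) and Δ = (9, -10, 0), so the interior equations h_(i-1)·M_(i-1) + 2(h_(i-1)+h_i)·M_i + h_i·M_(i+1) = 6(Δ_i − Δ_(i-1)) read
  1·M_0 + 4·M_1 + 1·M_2 = 6(Δ_1 - Δ_0) = -114
  1·M_1 + 4·M_2 + 1·M_3 = 6(Δ_2 - Δ_1) = 60
Natural end conditions: M_0 = M_3 = 0.
Forward elimination and back-substitution give M_0 = 0, M_1 = -172/5, M_2 = 118/5, M_3 = 0.
On [2, 3], s(t) = 4 - 37/15·(t - 2) - 86/5·(t - 2)² + 29/3·(t - 2)³.
With (t - 2) = 1/2: s(5/2) = -13/40.

-0.3250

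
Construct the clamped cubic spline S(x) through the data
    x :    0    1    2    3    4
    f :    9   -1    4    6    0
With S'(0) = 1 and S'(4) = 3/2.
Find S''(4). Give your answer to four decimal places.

With σ_i denoting the second derivative at x_i, h_i = 1, 1, 1, 1, and Δ_i = (y_(i+1) − y_i)/h_i = -10, 5, 2, -6:
  1·σ_0 + 4·σ_1 + 1·σ_2 = 6(Δ_1 - Δ_0) = 90
  1·σ_1 + 4·σ_2 + 1·σ_3 = 6(Δ_2 - Δ_1) = -18
  1·σ_2 + 4·σ_3 + 1·σ_4 = 6(Δ_3 - Δ_2) = -48
Clamped end conditions give two more equations: 2h_0·σ_0 + h_0·σ_1 = 6(Δ_0 - S'(0)) = -66 and h_3·σ_3 + 2h_3·σ_4 = 6(S'(4) - Δ_3) = 45.
Solving: σ_0 = -2909/56, σ_1 = 1061/28, σ_2 = -77/8, σ_3 = -487/28, σ_4 = 1747/56.

31.1964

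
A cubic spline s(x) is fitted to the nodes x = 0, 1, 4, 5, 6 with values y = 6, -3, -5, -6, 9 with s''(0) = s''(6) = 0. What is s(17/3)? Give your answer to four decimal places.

2.7314

Write M_i for s''(x_i). With h_i = 1, 3, 1, 1 and divided differences Δ_i = -9, -2/3, -1, 15, the continuity of s' gives the tridiagonal system
  1·M_0 + 8·M_1 + 3·M_2 = 6(Δ_1 - Δ_0) = 50
  3·M_1 + 8·M_2 + 1·M_3 = 6(Δ_2 - Δ_1) = -2
  1·M_2 + 4·M_3 + 1·M_4 = 6(Δ_3 - Δ_2) = 96
Natural end conditions: M_0 = M_4 = 0.
Hence M_0 = 0, M_1 = 931/106, M_2 = -358/53, M_3 = 2723/106, M_4 = 0.
On [5, 6], s(x) = -6 + 2047/318·(x - 5) + 2723/212·(x - 5)² - 2723/636·(x - 5)³.
With (x - 5) = 2/3: s(17/3) = 11726/4293.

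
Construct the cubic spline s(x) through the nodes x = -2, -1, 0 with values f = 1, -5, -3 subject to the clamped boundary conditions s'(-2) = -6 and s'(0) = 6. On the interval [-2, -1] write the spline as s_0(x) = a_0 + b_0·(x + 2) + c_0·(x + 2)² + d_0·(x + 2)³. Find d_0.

Let M_i = s''(x_i). Step sizes h_i = 1, 1; slopes of the chords Δ_i = (y_(i+1) - y_i)/h_i = -6, 2.
  1·M_0 + 4·M_1 + 1·M_2 = 6(Δ_1 - Δ_0) = 48
Clamped end conditions give two more equations: 2h_0·M_0 + h_0·M_1 = 6(Δ_0 - s'(-2)) = 0 and h_1·M_1 + 2h_1·M_2 = 6(s'(0) - Δ_1) = 24.
Solving: M_0 = -6, M_1 = 12, M_2 = 6.
On [-2, -1], with s_0(x) = a_0 + b_0·(x + 2) + c_0·(x + 2)² + d_0·(x + 2)³: c_0 = M_0/2 = -3, d_0 = (M_1 - M_0)/(6h_0) = 3, b_0 = Δ_0 - h_0(2M_0 + M_1)/6 = -6.

3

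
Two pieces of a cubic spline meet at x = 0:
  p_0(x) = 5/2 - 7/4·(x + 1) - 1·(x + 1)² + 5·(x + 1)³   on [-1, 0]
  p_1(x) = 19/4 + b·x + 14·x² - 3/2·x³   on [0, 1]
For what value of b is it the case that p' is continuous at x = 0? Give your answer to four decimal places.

p_0'(x) = -7/4 - 2·(x + 1) + 15·(x + 1)², so p_0'(0) = 45/4. On the right, p_1'(0) = b, so b = 45/4.

11.2500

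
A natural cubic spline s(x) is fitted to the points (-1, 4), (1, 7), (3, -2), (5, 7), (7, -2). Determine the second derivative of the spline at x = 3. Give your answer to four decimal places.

Let σ_i = s''(x_i). Step sizes h_i = 2, 2, 2, 2; slopes of the chords Δ_i = (y_(i+1) - y_i)/h_i = 3/2, -9/2, 9/2, -9/2.
  2·σ_0 + 8·σ_1 + 2·σ_2 = 6(Δ_1 - Δ_0) = -36
  2·σ_1 + 8·σ_2 + 2·σ_3 = 6(Δ_2 - Δ_1) = 54
  2·σ_2 + 8·σ_3 + 2·σ_4 = 6(Δ_3 - Δ_2) = -54
Natural end conditions: σ_0 = σ_4 = 0.
Solving: σ_0 = 0, σ_1 = -405/56, σ_2 = 153/14, σ_3 = -531/56, σ_4 = 0.

10.9286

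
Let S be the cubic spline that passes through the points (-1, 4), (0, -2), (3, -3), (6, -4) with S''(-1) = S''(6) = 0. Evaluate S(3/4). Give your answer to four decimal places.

-4.1460

Write M_i for S''(x_i). With h_i = 1, 3, 3 and divided differences Δ_i = -6, -1/3, -1/3, the continuity of S' gives the tridiagonal system
  1·M_0 + 8·M_1 + 3·M_2 = 6(Δ_1 - Δ_0) = 34
  3·M_1 + 12·M_2 + 3·M_3 = 6(Δ_2 - Δ_1) = 0
Natural end conditions: M_0 = M_3 = 0.
Solving: M_0 = 0, M_1 = 136/29, M_2 = -34/29, M_3 = 0.
On [0, 3], S(x) = -2 - 386/87·x + 68/29·x² - 85/261·x³.
With x = 3/4: S(3/4) = -7695/1856.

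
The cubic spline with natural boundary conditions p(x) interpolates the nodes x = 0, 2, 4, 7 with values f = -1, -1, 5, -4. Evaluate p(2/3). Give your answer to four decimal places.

-1.6550

Write σ_i for p''(x_i). With h_i = 2, 2, 3 and divided differences Δ_i = 0, 3, -3, the continuity of p' gives the tridiagonal system
  2·σ_0 + 8·σ_1 + 2·σ_2 = 6(Δ_1 - Δ_0) = 18
  2·σ_1 + 10·σ_2 + 3·σ_3 = 6(Δ_2 - Δ_1) = -36
Natural end conditions: σ_0 = σ_3 = 0.
Hence σ_0 = 0, σ_1 = 63/19, σ_2 = -81/19, σ_3 = 0.
On [0, 2], p(x) = -1 - 21/19·x + 0·x² + 21/76·x³.
With x = 2/3: p(2/3) = -283/171.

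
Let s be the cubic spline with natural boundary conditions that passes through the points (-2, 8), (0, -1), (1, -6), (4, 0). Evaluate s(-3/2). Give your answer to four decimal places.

5.9694

Put m_i = s'' at the i-th knot. Here h = (2, 1, 3) and Δ = (-9/2, -5, 2), so the interior equations h_(i-1)·m_(i-1) + 2(h_(i-1)+h_i)·m_i + h_i·m_(i+1) = 6(Δ_i − Δ_(i-1)) read
  2·m_0 + 6·m_1 + 1·m_2 = 6(Δ_1 - Δ_0) = -3
  1·m_1 + 8·m_2 + 3·m_3 = 6(Δ_2 - Δ_1) = 42
Natural end conditions: m_0 = m_3 = 0.
Forward elimination and back-substitution give m_0 = 0, m_1 = -66/47, m_2 = 255/47, m_3 = 0.
On [-2, 0], s(t) = 8 - 379/94·(t + 2) + 0·(t + 2)² - 11/94·(t + 2)³.
With (t + 2) = 1/2: s(-3/2) = 4489/752.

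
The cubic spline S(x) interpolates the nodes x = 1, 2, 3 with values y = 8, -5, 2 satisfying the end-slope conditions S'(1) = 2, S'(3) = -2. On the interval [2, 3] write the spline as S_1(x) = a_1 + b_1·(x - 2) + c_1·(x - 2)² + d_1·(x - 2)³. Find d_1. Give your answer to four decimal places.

-20.5000

Let σ_i = S''(x_i). Step sizes h_i = 1, 1; slopes of the chords Δ_i = (y_(i+1) - y_i)/h_i = -13, 7.
  1·σ_0 + 4·σ_1 + 1·σ_2 = 6(Δ_1 - Δ_0) = 120
Clamped end conditions give two more equations: 2h_0·σ_0 + h_0·σ_1 = 6(Δ_0 - S'(1)) = -90 and h_1·σ_1 + 2h_1·σ_2 = 6(S'(3) - Δ_1) = -54.
Solving the tridiagonal system: σ_0 = -77, σ_1 = 64, σ_2 = -59.
On [2, 3], with S_1(x) = a_1 + b_1·(x - 2) + c_1·(x - 2)² + d_1·(x - 2)³: c_1 = σ_1/2 = 32, d_1 = (σ_2 - σ_1)/(6h_1) = -41/2, b_1 = Δ_1 - h_1(2σ_1 + σ_2)/6 = -9/2.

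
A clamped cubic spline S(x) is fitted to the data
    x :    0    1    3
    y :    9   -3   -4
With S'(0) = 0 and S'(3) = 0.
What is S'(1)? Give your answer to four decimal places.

Let M_i = S''(x_i). Step sizes h_i = 1, 2; slopes of the chords Δ_i = (y_(i+1) - y_i)/h_i = -12, -1/2.
  1·M_0 + 6·M_1 + 2·M_2 = 6(Δ_1 - Δ_0) = 69
Clamped end conditions give two more equations: 2h_0·M_0 + h_0·M_1 = 6(Δ_0 - S'(0)) = -72 and h_1·M_1 + 2h_1·M_2 = 6(S'(3) - Δ_1) = 3.
Hence M_0 = -95/2, M_1 = 23, M_2 = -43/4.
On [1, 3], S'(x) = b_1 + 2c_1·(x - 1) + 3d_1·(x - 1)² with b_1 = Δ_1 - h_1(2M_1 + M_2)/6 = -49/4, c_1 = M_1/2 = 23/2, d_1 = (M_2 - M_1)/(6h_1) = -45/16. So S'(1) = -49/4.

-12.2500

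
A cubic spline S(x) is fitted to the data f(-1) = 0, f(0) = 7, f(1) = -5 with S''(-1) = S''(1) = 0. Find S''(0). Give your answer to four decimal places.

Let M_i = S''(x_i). Step sizes h_i = 1, 1; slopes of the chords Δ_i = (y_(i+1) - y_i)/h_i = 7, -12.
  1·M_0 + 4·M_1 + 1·M_2 = 6(Δ_1 - Δ_0) = -114
Natural end conditions: M_0 = M_2 = 0.
Solving: M_0 = 0, M_1 = -57/2, M_2 = 0.

-28.5000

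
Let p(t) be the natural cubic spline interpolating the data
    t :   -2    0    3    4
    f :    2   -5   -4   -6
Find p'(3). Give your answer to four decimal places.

Let M_i = p''(x_i). Step sizes h_i = 2, 3, 1; slopes of the chords Δ_i = (y_(i+1) - y_i)/h_i = -7/2, 1/3, -2.
  2·M_0 + 10·M_1 + 3·M_2 = 6(Δ_1 - Δ_0) = 23
  3·M_1 + 8·M_2 + 1·M_3 = 6(Δ_2 - Δ_1) = -14
Natural end conditions: M_0 = M_3 = 0.
Solving: M_0 = 0, M_1 = 226/71, M_2 = -209/71, M_3 = 0.
On [3, 4], p'(t) = b_2 + 2c_2·(t - 3) + 3d_2·(t - 3)² with b_2 = Δ_2 - h_2(2M_2 + M_3)/6 = -217/213, c_2 = M_2/2 = -209/142, d_2 = (M_3 - M_2)/(6h_2) = 209/426. So p'(3) = -217/213.

-1.0188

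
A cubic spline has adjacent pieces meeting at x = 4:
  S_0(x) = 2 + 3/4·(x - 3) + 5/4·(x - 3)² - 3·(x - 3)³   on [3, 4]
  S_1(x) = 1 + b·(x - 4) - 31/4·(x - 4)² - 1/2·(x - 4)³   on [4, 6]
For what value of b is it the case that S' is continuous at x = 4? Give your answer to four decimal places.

-5.7500

S_0'(x) = 3/4 + 5/2·(x - 3) - 9·(x - 3)², so S_0'(4) = -23/4. On the right, S_1'(4) = b, so b = -23/4.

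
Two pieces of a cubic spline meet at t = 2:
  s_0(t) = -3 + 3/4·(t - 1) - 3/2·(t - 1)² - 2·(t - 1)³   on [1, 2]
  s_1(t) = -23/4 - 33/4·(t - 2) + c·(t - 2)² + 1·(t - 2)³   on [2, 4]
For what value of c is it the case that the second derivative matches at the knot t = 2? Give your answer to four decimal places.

s_0''(t) = -3 - 12·(t - 1), so s_0''(2) = -15. On the right, s_1''(2) = 2c, so c = -15/2.

-7.5000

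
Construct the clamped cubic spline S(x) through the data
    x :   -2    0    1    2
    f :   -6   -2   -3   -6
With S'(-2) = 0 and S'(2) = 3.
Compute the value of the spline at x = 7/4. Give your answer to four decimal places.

With M_i denoting the second derivative at x_i, h_i = 2, 1, 1, and Δ_i = (y_(i+1) − y_i)/h_i = 2, -1, -3:
  2·M_0 + 6·M_1 + 1·M_2 = 6(Δ_1 - Δ_0) = -18
  1·M_1 + 4·M_2 + 1·M_3 = 6(Δ_2 - Δ_1) = -12
Clamped end conditions give two more equations: 2h_0·M_0 + h_0·M_1 = 6(Δ_0 - S'(-2)) = 12 and h_2·M_2 + 2h_2·M_3 = 6(S'(2) - Δ_2) = 36.
Forward elimination and back-substitution give M_0 = 51/11, M_1 = -36/11, M_2 = -84/11, M_3 = 240/11.
On [1, 2], S(x) = -3 - 45/11·(x - 1) - 42/11·(x - 1)² + 54/11·(x - 1)³.
With (x - 1) = 3/4: S(7/4) = -2163/352.

-6.1449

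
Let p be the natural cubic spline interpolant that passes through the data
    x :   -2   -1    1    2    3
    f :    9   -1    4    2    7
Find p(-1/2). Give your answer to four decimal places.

Let M_i = p''(x_i). Step sizes h_i = 1, 2, 1, 1; slopes of the chords Δ_i = (y_(i+1) - y_i)/h_i = -10, 5/2, -2, 5.
  1·M_0 + 6·M_1 + 2·M_2 = 6(Δ_1 - Δ_0) = 75
  2·M_1 + 6·M_2 + 1·M_3 = 6(Δ_2 - Δ_1) = -27
  1·M_2 + 4·M_3 + 1·M_4 = 6(Δ_3 - Δ_2) = 42
Natural end conditions: M_0 = M_4 = 0.
Hence M_0 = 0, M_1 = 2025/122, M_2 = -750/61, M_3 = 828/61, M_4 = 0.
On [-1, 1], p(x) = -1 - 545/122·(x + 1) + 2025/244·(x + 1)² - 1175/488·(x + 1)³.
With (x + 1) = 1/2: p(-1/2) = -5699/3904.

-1.4598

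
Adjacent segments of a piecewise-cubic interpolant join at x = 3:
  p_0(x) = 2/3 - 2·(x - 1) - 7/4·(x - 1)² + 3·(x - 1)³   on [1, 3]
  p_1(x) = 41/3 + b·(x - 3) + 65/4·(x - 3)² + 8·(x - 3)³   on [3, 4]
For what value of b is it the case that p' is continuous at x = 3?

27

p_0'(x) = -2 - 7/2·(x - 1) + 9·(x - 1)², so p_0'(3) = 27. On the right, p_1'(3) = b, so b = 27.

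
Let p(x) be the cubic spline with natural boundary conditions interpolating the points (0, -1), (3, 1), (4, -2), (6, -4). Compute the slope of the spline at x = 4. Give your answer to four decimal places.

-2.6738

Let M_i = p''(x_i). Step sizes h_i = 3, 1, 2; slopes of the chords Δ_i = (y_(i+1) - y_i)/h_i = 2/3, -3, -1.
  3·M_0 + 8·M_1 + 1·M_2 = 6(Δ_1 - Δ_0) = -22
  1·M_1 + 6·M_2 + 2·M_3 = 6(Δ_2 - Δ_1) = 12
Natural end conditions: M_0 = M_3 = 0.
Solving the tridiagonal system: M_0 = 0, M_1 = -144/47, M_2 = 118/47, M_3 = 0.
On [4, 6], p'(x) = b_2 + 2c_2·(x - 4) + 3d_2·(x - 4)² with b_2 = Δ_2 - h_2(2M_2 + M_3)/6 = -377/141, c_2 = M_2/2 = 59/47, d_2 = (M_3 - M_2)/(6h_2) = -59/282. So p'(4) = -377/141.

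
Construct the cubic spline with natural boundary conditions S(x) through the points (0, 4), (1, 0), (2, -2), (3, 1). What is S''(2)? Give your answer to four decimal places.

7.2000

Write m_i for S''(x_i). With h_i = 1, 1, 1 and divided differences Δ_i = -4, -2, 3, the continuity of S' gives the tridiagonal system
  1·m_0 + 4·m_1 + 1·m_2 = 6(Δ_1 - Δ_0) = 12
  1·m_1 + 4·m_2 + 1·m_3 = 6(Δ_2 - Δ_1) = 30
Natural end conditions: m_0 = m_3 = 0.
Solving the tridiagonal system: m_0 = 0, m_1 = 6/5, m_2 = 36/5, m_3 = 0.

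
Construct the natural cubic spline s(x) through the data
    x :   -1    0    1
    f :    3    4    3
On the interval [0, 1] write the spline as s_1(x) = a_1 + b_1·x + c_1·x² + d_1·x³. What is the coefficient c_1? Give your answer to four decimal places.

-1.5000

With M_i denoting the second derivative at x_i, h_i = 1, 1, and Δ_i = (y_(i+1) − y_i)/h_i = 1, -1:
  1·M_0 + 4·M_1 + 1·M_2 = 6(Δ_1 - Δ_0) = -12
Natural end conditions: M_0 = M_2 = 0.
Forward elimination and back-substitution give M_0 = 0, M_1 = -3, M_2 = 0.
On [0, 1], with s_1(x) = a_1 + b_1·x + c_1·x² + d_1·x³: c_1 = M_1/2 = -3/2, d_1 = (M_2 - M_1)/(6h_1) = 1/2, b_1 = Δ_1 - h_1(2M_1 + M_2)/6 = 0.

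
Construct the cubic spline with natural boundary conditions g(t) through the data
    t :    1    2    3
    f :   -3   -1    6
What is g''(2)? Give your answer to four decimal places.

7.5000

Write M_i for g''(x_i). With h_i = 1, 1 and divided differences Δ_i = 2, 7, the continuity of g' gives the tridiagonal system
  1·M_0 + 4·M_1 + 1·M_2 = 6(Δ_1 - Δ_0) = 30
Natural end conditions: M_0 = M_2 = 0.
Solving the tridiagonal system: M_0 = 0, M_1 = 15/2, M_2 = 0.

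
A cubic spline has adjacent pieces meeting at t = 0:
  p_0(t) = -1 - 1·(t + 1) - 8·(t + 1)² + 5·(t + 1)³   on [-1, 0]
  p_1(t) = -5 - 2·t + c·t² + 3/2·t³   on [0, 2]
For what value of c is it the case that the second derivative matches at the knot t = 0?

7

p_0''(t) = -16 + 30·(t + 1), so p_0''(0) = 14. On the right, p_1''(0) = 2c, so c = 7.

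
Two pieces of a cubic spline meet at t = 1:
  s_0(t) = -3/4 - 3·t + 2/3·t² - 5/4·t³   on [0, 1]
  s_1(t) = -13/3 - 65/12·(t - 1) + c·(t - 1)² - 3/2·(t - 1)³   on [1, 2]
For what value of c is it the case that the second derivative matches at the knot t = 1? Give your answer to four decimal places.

s_0''(t) = 4/3 - 15/2·t, so s_0''(1) = -37/6. On the right, s_1''(1) = 2c, so c = -37/12.

-3.0833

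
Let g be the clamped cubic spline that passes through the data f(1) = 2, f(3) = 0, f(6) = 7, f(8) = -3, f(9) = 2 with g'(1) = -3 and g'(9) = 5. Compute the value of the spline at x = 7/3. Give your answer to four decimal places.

Write M_i for g''(x_i). With h_i = 2, 3, 2, 1 and divided differences Δ_i = -1, 7/3, -5, 5, the continuity of g' gives the tridiagonal system
  2·M_0 + 10·M_1 + 3·M_2 = 6(Δ_1 - Δ_0) = 20
  3·M_1 + 10·M_2 + 2·M_3 = 6(Δ_2 - Δ_1) = -44
  2·M_2 + 6·M_3 + 1·M_4 = 6(Δ_3 - Δ_2) = 60
Clamped end conditions give two more equations: 2h_0·M_0 + h_0·M_1 = 6(Δ_0 - g'(1)) = 12 and h_3·M_3 + 2h_3·M_4 = 6(g'(9) - Δ_3) = 0.
Hence M_0 = 73/91, M_1 = 400/91, M_2 = -2326/273, M_3 = 3824/273, M_4 = -1912/273.
On [1, 3], g(x) = 2 - 3·(x - 1) + 73/182·(x - 1)² + 109/364·(x - 1)³.
With (x - 1) = 4/3: g(7/3) = -1418/2457.

-0.5771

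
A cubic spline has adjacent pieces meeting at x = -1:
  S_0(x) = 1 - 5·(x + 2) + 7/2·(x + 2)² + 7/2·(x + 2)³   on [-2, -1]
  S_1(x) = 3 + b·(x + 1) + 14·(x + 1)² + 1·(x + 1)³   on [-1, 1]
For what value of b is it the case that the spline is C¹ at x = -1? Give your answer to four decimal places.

S_0'(x) = -5 + 7·(x + 2) + 21/2·(x + 2)², so S_0'(-1) = 25/2. On the right, S_1'(-1) = b, so b = 25/2.

12.5000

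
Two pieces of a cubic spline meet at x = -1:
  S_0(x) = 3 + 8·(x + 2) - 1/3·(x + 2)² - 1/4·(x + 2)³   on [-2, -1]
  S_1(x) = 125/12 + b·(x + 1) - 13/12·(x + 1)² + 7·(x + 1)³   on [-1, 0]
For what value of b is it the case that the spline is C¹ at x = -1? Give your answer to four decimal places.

S_0'(x) = 8 - 2/3·(x + 2) - 3/4·(x + 2)², so S_0'(-1) = 79/12. On the right, S_1'(-1) = b, so b = 79/12.

6.5833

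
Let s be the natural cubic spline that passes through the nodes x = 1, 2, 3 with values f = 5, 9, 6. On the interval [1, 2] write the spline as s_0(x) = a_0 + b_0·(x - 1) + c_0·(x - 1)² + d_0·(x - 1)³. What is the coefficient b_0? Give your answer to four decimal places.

5.7500

Let M_i = s''(x_i). Step sizes h_i = 1, 1; slopes of the chords Δ_i = (y_(i+1) - y_i)/h_i = 4, -3.
  1·M_0 + 4·M_1 + 1·M_2 = 6(Δ_1 - Δ_0) = -42
Natural end conditions: M_0 = M_2 = 0.
Hence M_0 = 0, M_1 = -21/2, M_2 = 0.
On [1, 2], with s_0(x) = a_0 + b_0·(x - 1) + c_0·(x - 1)² + d_0·(x - 1)³: c_0 = M_0/2 = 0, d_0 = (M_1 - M_0)/(6h_0) = -7/4, b_0 = Δ_0 - h_0(2M_0 + M_1)/6 = 23/4.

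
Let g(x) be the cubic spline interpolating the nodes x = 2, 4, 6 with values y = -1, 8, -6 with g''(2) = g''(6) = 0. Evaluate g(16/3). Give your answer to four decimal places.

0.3704

Let M_i = g''(x_i). Step sizes h_i = 2, 2; slopes of the chords Δ_i = (y_(i+1) - y_i)/h_i = 9/2, -7.
  2·M_0 + 8·M_1 + 2·M_2 = 6(Δ_1 - Δ_0) = -69
Natural end conditions: M_0 = M_2 = 0.
Hence M_0 = 0, M_1 = -69/8, M_2 = 0.
On [4, 6], g(x) = 8 - 5/4·(x - 4) - 69/16·(x - 4)² + 23/32·(x - 4)³.
With (x - 4) = 4/3: g(16/3) = 10/27.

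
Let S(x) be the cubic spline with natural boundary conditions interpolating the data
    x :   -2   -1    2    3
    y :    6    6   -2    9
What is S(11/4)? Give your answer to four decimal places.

Let σ_i = S''(x_i). Step sizes h_i = 1, 3, 1; slopes of the chords Δ_i = (y_(i+1) - y_i)/h_i = 0, -8/3, 11.
  1·σ_0 + 8·σ_1 + 3·σ_2 = 6(Δ_1 - Δ_0) = -16
  3·σ_1 + 8·σ_2 + 1·σ_3 = 6(Δ_2 - Δ_1) = 82
Natural end conditions: σ_0 = σ_3 = 0.
Forward elimination and back-substitution give σ_0 = 0, σ_1 = -34/5, σ_2 = 64/5, σ_3 = 0.
On [2, 3], S(x) = -2 + 101/15·(x - 2) + 32/5·(x - 2)² - 32/15·(x - 2)³.
With (x - 2) = 3/4: S(11/4) = 23/4.

5.7500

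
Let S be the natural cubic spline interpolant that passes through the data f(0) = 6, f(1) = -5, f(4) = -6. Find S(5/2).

Write M_i for S''(x_i). With h_i = 1, 3 and divided differences Δ_i = -11, -1/3, the continuity of S' gives the tridiagonal system
  1·M_0 + 8·M_1 + 3·M_2 = 6(Δ_1 - Δ_0) = 64
Natural end conditions: M_0 = M_2 = 0.
Solving: M_0 = 0, M_1 = 8, M_2 = 0.
On [1, 4], S(x) = -5 - 25/3·(x - 1) + 4·(x - 1)² - 4/9·(x - 1)³.
With (x - 1) = 3/2: S(5/2) = -10.

-10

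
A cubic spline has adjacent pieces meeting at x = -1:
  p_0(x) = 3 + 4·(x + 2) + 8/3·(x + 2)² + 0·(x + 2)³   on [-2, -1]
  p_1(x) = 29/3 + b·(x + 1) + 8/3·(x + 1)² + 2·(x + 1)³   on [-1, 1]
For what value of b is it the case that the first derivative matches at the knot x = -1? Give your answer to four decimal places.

p_0'(x) = 4 + 16/3·(x + 2) + 0·(x + 2)², so p_0'(-1) = 28/3. On the right, p_1'(-1) = b, so b = 28/3.

9.3333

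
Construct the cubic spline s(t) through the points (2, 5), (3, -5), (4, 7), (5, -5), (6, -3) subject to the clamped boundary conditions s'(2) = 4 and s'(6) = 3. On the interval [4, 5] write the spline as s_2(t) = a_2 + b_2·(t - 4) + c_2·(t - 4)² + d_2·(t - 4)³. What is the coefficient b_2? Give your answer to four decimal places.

2.2143

Put M_i = s'' at the i-th knot. Here h = (1, 1, 1, 1) and Δ = (-10, 12, -12, 2), so the interior equations h_(i-1)·M_(i-1) + 2(h_(i-1)+h_i)·M_i + h_i·M_(i+1) = 6(Δ_i − Δ_(i-1)) read
  1·M_0 + 4·M_1 + 1·M_2 = 6(Δ_1 - Δ_0) = 132
  1·M_1 + 4·M_2 + 1·M_3 = 6(Δ_2 - Δ_1) = -144
  1·M_2 + 4·M_3 + 1·M_4 = 6(Δ_3 - Δ_2) = 84
Clamped end conditions give two more equations: 2h_0·M_0 + h_0·M_1 = 6(Δ_0 - s'(2)) = -84 and h_3·M_3 + 2h_3·M_4 = 6(s'(6) - Δ_3) = 6.
Hence M_0 = -2125/28, M_1 = 949/14, M_2 = -253/4, M_3 = 577/14, M_4 = -493/28.
On [4, 5], with s_2(t) = a_2 + b_2·(t - 4) + c_2·(t - 4)² + d_2·(t - 4)³: c_2 = M_2/2 = -253/8, d_2 = (M_3 - M_2)/(6h_2) = 975/56, b_2 = Δ_2 - h_2(2M_2 + M_3)/6 = 31/14.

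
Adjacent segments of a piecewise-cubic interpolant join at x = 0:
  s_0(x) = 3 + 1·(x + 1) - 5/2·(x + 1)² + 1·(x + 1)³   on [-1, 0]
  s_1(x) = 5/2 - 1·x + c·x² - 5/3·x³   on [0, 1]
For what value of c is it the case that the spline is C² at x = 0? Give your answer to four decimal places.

s_0''(x) = -5 + 6·(x + 1), so s_0''(0) = 1. On the right, s_1''(0) = 2c, so c = 1/2.

0.5000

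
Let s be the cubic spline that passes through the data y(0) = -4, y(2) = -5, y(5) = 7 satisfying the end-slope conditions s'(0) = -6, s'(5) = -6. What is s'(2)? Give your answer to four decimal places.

4.9500

Put σ_i = s'' at the i-th knot. Here h = (2, 3) and Δ = (-1/2, 4), so the interior equations h_(i-1)·σ_(i-1) + 2(h_(i-1)+h_i)·σ_i + h_i·σ_(i+1) = 6(Δ_i − Δ_(i-1)) read
  2·σ_0 + 10·σ_1 + 3·σ_2 = 6(Δ_1 - Δ_0) = 27
Clamped end conditions give two more equations: 2h_0·σ_0 + h_0·σ_1 = 6(Δ_0 - s'(0)) = 33 and h_1·σ_1 + 2h_1·σ_2 = 6(s'(5) - Δ_1) = -60.
Solving the tridiagonal system: σ_0 = 111/20, σ_1 = 27/5, σ_2 = -127/10.
On [2, 5], s'(x) = b_1 + 2c_1·(x - 2) + 3d_1·(x - 2)² with b_1 = Δ_1 - h_1(2σ_1 + σ_2)/6 = 99/20, c_1 = σ_1/2 = 27/10, d_1 = (σ_2 - σ_1)/(6h_1) = -181/180. So s'(2) = 99/20.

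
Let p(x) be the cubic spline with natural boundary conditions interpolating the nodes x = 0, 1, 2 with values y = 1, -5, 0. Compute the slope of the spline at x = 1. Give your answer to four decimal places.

-0.5000

Write M_i for p''(x_i). With h_i = 1, 1 and divided differences Δ_i = -6, 5, the continuity of p' gives the tridiagonal system
  1·M_0 + 4·M_1 + 1·M_2 = 6(Δ_1 - Δ_0) = 66
Natural end conditions: M_0 = M_2 = 0.
Solving: M_0 = 0, M_1 = 33/2, M_2 = 0.
On [1, 2], p'(x) = b_1 + 2c_1·(x - 1) + 3d_1·(x - 1)² with b_1 = Δ_1 - h_1(2M_1 + M_2)/6 = -1/2, c_1 = M_1/2 = 33/4, d_1 = (M_2 - M_1)/(6h_1) = -11/4. So p'(1) = -1/2.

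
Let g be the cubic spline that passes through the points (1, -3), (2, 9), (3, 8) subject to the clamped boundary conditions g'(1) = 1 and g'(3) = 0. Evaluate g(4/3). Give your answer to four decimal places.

-0.3333

Let M_i = g''(x_i). Step sizes h_i = 1, 1; slopes of the chords Δ_i = (y_(i+1) - y_i)/h_i = 12, -1.
  1·M_0 + 4·M_1 + 1·M_2 = 6(Δ_1 - Δ_0) = -78
Clamped end conditions give two more equations: 2h_0·M_0 + h_0·M_1 = 6(Δ_0 - g'(1)) = 66 and h_1·M_1 + 2h_1·M_2 = 6(g'(3) - Δ_1) = 6.
Solving: M_0 = 52, M_1 = -38, M_2 = 22.
On [1, 2], g(x) = -3 + 1·(x - 1) + 26·(x - 1)² - 15·(x - 1)³.
With (x - 1) = 1/3: g(4/3) = -1/3.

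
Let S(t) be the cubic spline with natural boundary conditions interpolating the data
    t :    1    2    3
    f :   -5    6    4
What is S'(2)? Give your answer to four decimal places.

4.5000

Let m_i = S''(x_i). Step sizes h_i = 1, 1; slopes of the chords Δ_i = (y_(i+1) - y_i)/h_i = 11, -2.
  1·m_0 + 4·m_1 + 1·m_2 = 6(Δ_1 - Δ_0) = -78
Natural end conditions: m_0 = m_2 = 0.
Solving: m_0 = 0, m_1 = -39/2, m_2 = 0.
On [2, 3], S'(t) = b_1 + 2c_1·(t - 2) + 3d_1·(t - 2)² with b_1 = Δ_1 - h_1(2m_1 + m_2)/6 = 9/2, c_1 = m_1/2 = -39/4, d_1 = (m_2 - m_1)/(6h_1) = 13/4. So S'(2) = 9/2.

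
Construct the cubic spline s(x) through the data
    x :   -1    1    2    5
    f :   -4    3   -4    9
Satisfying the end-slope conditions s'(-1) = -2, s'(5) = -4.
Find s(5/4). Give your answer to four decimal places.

Put M_i = s'' at the i-th knot. Here h = (2, 1, 3) and Δ = (7/2, -7, 13/3), so the interior equations h_(i-1)·M_(i-1) + 2(h_(i-1)+h_i)·M_i + h_i·M_(i+1) = 6(Δ_i − Δ_(i-1)) read
  2·M_0 + 6·M_1 + 1·M_2 = 6(Δ_1 - Δ_0) = -63
  1·M_1 + 8·M_2 + 3·M_3 = 6(Δ_2 - Δ_1) = 68
Clamped end conditions give two more equations: 2h_0·M_0 + h_0·M_1 = 6(Δ_0 - s'(-1)) = 33 and h_2·M_2 + 2h_2·M_3 = 6(s'(5) - Δ_2) = -50.
Hence M_0 = 251/14, M_1 = -271/14, M_2 = 121/7, M_3 = -713/42.
On [1, 2], s(x) = 3 - 24/7·(x - 1) - 271/28·(x - 1)² + 171/28·(x - 1)³.
With (x - 1) = 1/4: s(5/4) = 2927/1792.

1.6334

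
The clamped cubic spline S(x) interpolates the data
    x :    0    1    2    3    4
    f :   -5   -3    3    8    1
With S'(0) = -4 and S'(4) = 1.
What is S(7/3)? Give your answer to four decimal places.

5.7474

Let M_i = S''(x_i). Step sizes h_i = 1, 1, 1, 1; slopes of the chords Δ_i = (y_(i+1) - y_i)/h_i = 2, 6, 5, -7.
  1·M_0 + 4·M_1 + 1·M_2 = 6(Δ_1 - Δ_0) = 24
  1·M_1 + 4·M_2 + 1·M_3 = 6(Δ_2 - Δ_1) = -6
  1·M_2 + 4·M_3 + 1·M_4 = 6(Δ_3 - Δ_2) = -72
Clamped end conditions give two more equations: 2h_0·M_0 + h_0·M_1 = 6(Δ_0 - S'(0)) = 36 and h_3·M_3 + 2h_3·M_4 = 6(S'(4) - Δ_3) = 48.
Solving the tridiagonal system: M_0 = 503/28, M_1 = 1/14, M_2 = 23/4, M_3 = -407/14, M_4 = 1079/28.
On [2, 3], S(x) = 3 + 111/14·(x - 2) + 23/8·(x - 2)² - 325/56·(x - 2)³.
With (x - 2) = 1/3: S(7/3) = 4345/756.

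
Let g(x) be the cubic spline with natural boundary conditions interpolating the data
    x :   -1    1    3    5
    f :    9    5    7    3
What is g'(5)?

Put σ_i = g'' at the i-th knot. Here h = (2, 2, 2) and Δ = (-2, 1, -2), so the interior equations h_(i-1)·σ_(i-1) + 2(h_(i-1)+h_i)·σ_i + h_i·σ_(i+1) = 6(Δ_i − Δ_(i-1)) read
  2·σ_0 + 8·σ_1 + 2·σ_2 = 6(Δ_1 - Δ_0) = 18
  2·σ_1 + 8·σ_2 + 2·σ_3 = 6(Δ_2 - Δ_1) = -18
Natural end conditions: σ_0 = σ_3 = 0.
Solving the tridiagonal system: σ_0 = 0, σ_1 = 3, σ_2 = -3, σ_3 = 0.
On [3, 5], g'(x) = b_2 + 2c_2·(x - 3) + 3d_2·(x - 3)² with b_2 = Δ_2 - h_2(2σ_2 + σ_3)/6 = 0, c_2 = σ_2/2 = -3/2, d_2 = (σ_3 - σ_2)/(6h_2) = 1/4. So g'(5) = -3.

-3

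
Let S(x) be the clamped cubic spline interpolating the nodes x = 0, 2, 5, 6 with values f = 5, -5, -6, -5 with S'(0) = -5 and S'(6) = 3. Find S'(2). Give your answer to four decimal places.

Write M_i for S''(x_i). With h_i = 2, 3, 1 and divided differences Δ_i = -5, -1/3, 1, the continuity of S' gives the tridiagonal system
  2·M_0 + 10·M_1 + 3·M_2 = 6(Δ_1 - Δ_0) = 28
  3·M_1 + 8·M_2 + 1·M_3 = 6(Δ_2 - Δ_1) = 8
Clamped end conditions give two more equations: 2h_0·M_0 + h_0·M_1 = 6(Δ_0 - S'(0)) = 0 and h_2·M_2 + 2h_2·M_3 = 6(S'(6) - Δ_2) = 12.
Forward elimination and back-substitution give M_0 = -68/39, M_1 = 136/39, M_2 = -44/39, M_3 = 256/39.
On [2, 5], S'(x) = b_1 + 2c_1·(x - 2) + 3d_1·(x - 2)² with b_1 = Δ_1 - h_1(2M_1 + M_2)/6 = -127/39, c_1 = M_1/2 = 68/39, d_1 = (M_2 - M_1)/(6h_1) = -10/39. So S'(2) = -127/39.

-3.2564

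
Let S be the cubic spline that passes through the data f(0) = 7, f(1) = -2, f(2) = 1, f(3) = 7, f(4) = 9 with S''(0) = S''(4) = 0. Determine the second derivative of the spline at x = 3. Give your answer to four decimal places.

With M_i denoting the second derivative at x_i, h_i = 1, 1, 1, 1, and Δ_i = (y_(i+1) − y_i)/h_i = -9, 3, 6, 2:
  1·M_0 + 4·M_1 + 1·M_2 = 6(Δ_1 - Δ_0) = 72
  1·M_1 + 4·M_2 + 1·M_3 = 6(Δ_2 - Δ_1) = 18
  1·M_2 + 4·M_3 + 1·M_4 = 6(Δ_3 - Δ_2) = -24
Natural end conditions: M_0 = M_4 = 0.
Solving the tridiagonal system: M_0 = 0, M_1 = 123/7, M_2 = 12/7, M_3 = -45/7, M_4 = 0.

-6.4286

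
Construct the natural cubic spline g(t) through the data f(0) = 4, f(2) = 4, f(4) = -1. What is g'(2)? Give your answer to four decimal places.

Put M_i = g'' at the i-th knot. Here h = (2, 2) and Δ = (0, -5/2), so the interior equations h_(i-1)·M_(i-1) + 2(h_(i-1)+h_i)·M_i + h_i·M_(i+1) = 6(Δ_i − Δ_(i-1)) read
  2·M_0 + 8·M_1 + 2·M_2 = 6(Δ_1 - Δ_0) = -15
Natural end conditions: M_0 = M_2 = 0.
Hence M_0 = 0, M_1 = -15/8, M_2 = 0.
On [2, 4], g'(t) = b_1 + 2c_1·(t - 2) + 3d_1·(t - 2)² with b_1 = Δ_1 - h_1(2M_1 + M_2)/6 = -5/4, c_1 = M_1/2 = -15/16, d_1 = (M_2 - M_1)/(6h_1) = 5/32. So g'(2) = -5/4.

-1.2500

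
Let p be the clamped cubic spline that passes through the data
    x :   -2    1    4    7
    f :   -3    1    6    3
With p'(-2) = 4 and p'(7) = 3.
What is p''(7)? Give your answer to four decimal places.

Write m_i for p''(x_i). With h_i = 3, 3, 3 and divided differences Δ_i = 4/3, 5/3, -1, the continuity of p' gives the tridiagonal system
  3·m_0 + 12·m_1 + 3·m_2 = 6(Δ_1 - Δ_0) = 2
  3·m_1 + 12·m_2 + 3·m_3 = 6(Δ_2 - Δ_1) = -16
Clamped end conditions give two more equations: 2h_0·m_0 + h_0·m_1 = 6(Δ_0 - p'(-2)) = -16 and h_2·m_2 + 2h_2·m_3 = 6(p'(7) - Δ_2) = 24.
Hence m_0 = -18/5, m_1 = 28/15, m_2 = -16/5, m_3 = 28/5.

5.6000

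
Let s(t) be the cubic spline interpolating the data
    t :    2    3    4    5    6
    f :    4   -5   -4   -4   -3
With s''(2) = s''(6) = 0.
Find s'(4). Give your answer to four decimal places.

With M_i denoting the second derivative at x_i, h_i = 1, 1, 1, 1, and Δ_i = (y_(i+1) − y_i)/h_i = -9, 1, 0, 1:
  1·M_0 + 4·M_1 + 1·M_2 = 6(Δ_1 - Δ_0) = 60
  1·M_1 + 4·M_2 + 1·M_3 = 6(Δ_2 - Δ_1) = -6
  1·M_2 + 4·M_3 + 1·M_4 = 6(Δ_3 - Δ_2) = 6
Natural end conditions: M_0 = M_4 = 0.
Solving the tridiagonal system: M_0 = 0, M_1 = 465/28, M_2 = -45/7, M_3 = 87/28, M_4 = 0.
On [4, 5], s'(t) = b_2 + 2c_2·(t - 4) + 3d_2·(t - 4)² with b_2 = Δ_2 - h_2(2M_2 + M_3)/6 = 13/8, c_2 = M_2/2 = -45/14, d_2 = (M_3 - M_2)/(6h_2) = 89/56. So s'(4) = 13/8.

1.6250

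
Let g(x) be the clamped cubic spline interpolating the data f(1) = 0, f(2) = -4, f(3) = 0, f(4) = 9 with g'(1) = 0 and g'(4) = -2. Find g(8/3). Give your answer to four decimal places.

Write M_i for g''(x_i). With h_i = 1, 1, 1 and divided differences Δ_i = -4, 4, 9, the continuity of g' gives the tridiagonal system
  1·M_0 + 4·M_1 + 1·M_2 = 6(Δ_1 - Δ_0) = 48
  1·M_1 + 4·M_2 + 1·M_3 = 6(Δ_2 - Δ_1) = 30
Clamped end conditions give two more equations: 2h_0·M_0 + h_0·M_1 = 6(Δ_0 - g'(1)) = -24 and h_2·M_2 + 2h_2·M_3 = 6(g'(4) - Δ_2) = -66.
Solving the tridiagonal system: M_0 = -278/15, M_1 = 196/15, M_2 = 214/15, M_3 = -602/15.
On [2, 3], g(x) = -4 - 41/15·(x - 2) + 98/15·(x - 2)² + 1/5·(x - 2)³.
With (x - 2) = 2/3: g(8/3) = -386/135.

-2.8593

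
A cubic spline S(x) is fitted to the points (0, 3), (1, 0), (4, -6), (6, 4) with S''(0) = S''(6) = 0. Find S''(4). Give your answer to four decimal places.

Put m_i = S'' at the i-th knot. Here h = (1, 3, 2) and Δ = (-3, -2, 5), so the interior equations h_(i-1)·m_(i-1) + 2(h_(i-1)+h_i)·m_i + h_i·m_(i+1) = 6(Δ_i − Δ_(i-1)) read
  1·m_0 + 8·m_1 + 3·m_2 = 6(Δ_1 - Δ_0) = 6
  3·m_1 + 10·m_2 + 2·m_3 = 6(Δ_2 - Δ_1) = 42
Natural end conditions: m_0 = m_3 = 0.
Hence m_0 = 0, m_1 = -66/71, m_2 = 318/71, m_3 = 0.

4.4789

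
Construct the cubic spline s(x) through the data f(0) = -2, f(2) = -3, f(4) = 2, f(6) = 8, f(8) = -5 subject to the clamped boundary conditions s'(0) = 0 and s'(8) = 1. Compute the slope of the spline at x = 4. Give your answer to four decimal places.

5.1071

With M_i denoting the second derivative at x_i, h_i = 2, 2, 2, 2, and Δ_i = (y_(i+1) − y_i)/h_i = -1/2, 5/2, 3, -13/2:
  2·M_0 + 8·M_1 + 2·M_2 = 6(Δ_1 - Δ_0) = 18
  2·M_1 + 8·M_2 + 2·M_3 = 6(Δ_2 - Δ_1) = 3
  2·M_2 + 8·M_3 + 2·M_4 = 6(Δ_3 - Δ_2) = -57
Clamped end conditions give two more equations: 2h_0·M_0 + h_0·M_1 = 6(Δ_0 - s'(0)) = -3 and h_3·M_3 + 2h_3·M_4 = 6(s'(8) - Δ_3) = 45.
Solving: M_0 = -193/112, M_1 = 109/56, M_2 = 47/16, M_3 = -683/56, M_4 = 1943/112.
On [4, 6], s'(x) = b_2 + 2c_2·(x - 4) + 3d_2·(x - 4)² with b_2 = Δ_2 - h_2(2M_2 + M_3)/6 = 143/28, c_2 = M_2/2 = 47/32, d_2 = (M_3 - M_2)/(6h_2) = -565/448. So s'(4) = 143/28.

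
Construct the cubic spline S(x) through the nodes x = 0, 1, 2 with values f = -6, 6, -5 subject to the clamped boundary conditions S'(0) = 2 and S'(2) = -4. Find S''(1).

-63

Let σ_i = S''(x_i). Step sizes h_i = 1, 1; slopes of the chords Δ_i = (y_(i+1) - y_i)/h_i = 12, -11.
  1·σ_0 + 4·σ_1 + 1·σ_2 = 6(Δ_1 - Δ_0) = -138
Clamped end conditions give two more equations: 2h_0·σ_0 + h_0·σ_1 = 6(Δ_0 - S'(0)) = 60 and h_1·σ_1 + 2h_1·σ_2 = 6(S'(2) - Δ_1) = 42.
Solving the tridiagonal system: σ_0 = 123/2, σ_1 = -63, σ_2 = 105/2.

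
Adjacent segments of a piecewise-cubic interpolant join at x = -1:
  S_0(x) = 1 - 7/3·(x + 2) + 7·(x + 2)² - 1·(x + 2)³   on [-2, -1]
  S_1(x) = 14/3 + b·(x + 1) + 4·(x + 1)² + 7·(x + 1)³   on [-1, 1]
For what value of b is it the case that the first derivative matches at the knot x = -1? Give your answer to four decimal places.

S_0'(x) = -7/3 + 14·(x + 2) - 3·(x + 2)², so S_0'(-1) = 26/3. On the right, S_1'(-1) = b, so b = 26/3.

8.6667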